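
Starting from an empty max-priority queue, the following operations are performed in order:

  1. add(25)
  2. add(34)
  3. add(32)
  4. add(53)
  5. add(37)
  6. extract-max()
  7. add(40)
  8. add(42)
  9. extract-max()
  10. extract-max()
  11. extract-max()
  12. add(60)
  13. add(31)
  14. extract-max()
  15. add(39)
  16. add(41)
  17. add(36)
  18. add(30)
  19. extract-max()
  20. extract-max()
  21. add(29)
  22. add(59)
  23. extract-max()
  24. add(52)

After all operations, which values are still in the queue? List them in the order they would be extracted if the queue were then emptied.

insert 25 → {25}
insert 34 → {34, 25}
insert 32 → {34, 32, 25}
insert 53 → {53, 34, 32, 25}
insert 37 → {53, 37, 34, 32, 25}
extract-max → 53; now {37, 34, 32, 25}
insert 40 → {40, 37, 34, 32, 25}
insert 42 → {42, 40, 37, 34, 32, 25}
extract-max → 42; now {40, 37, 34, 32, 25}
extract-max → 40; now {37, 34, 32, 25}
extract-max → 37; now {34, 32, 25}
insert 60 → {60, 34, 32, 25}
insert 31 → {60, 34, 32, 31, 25}
extract-max → 60; now {34, 32, 31, 25}
insert 39 → {39, 34, 32, 31, 25}
insert 41 → {41, 39, 34, 32, 31, 25}
insert 36 → {41, 39, 36, 34, 32, 31, 25}
insert 30 → {41, 39, 36, 34, 32, 31, 30, 25}
extract-max → 41; now {39, 36, 34, 32, 31, 30, 25}
extract-max → 39; now {36, 34, 32, 31, 30, 25}
insert 29 → {36, 34, 32, 31, 30, 29, 25}
insert 59 → {59, 36, 34, 32, 31, 30, 29, 25}
extract-max → 59; now {36, 34, 32, 31, 30, 29, 25}
insert 52 → {52, 36, 34, 32, 31, 30, 29, 25}

[52, 36, 34, 32, 31, 30, 29, 25]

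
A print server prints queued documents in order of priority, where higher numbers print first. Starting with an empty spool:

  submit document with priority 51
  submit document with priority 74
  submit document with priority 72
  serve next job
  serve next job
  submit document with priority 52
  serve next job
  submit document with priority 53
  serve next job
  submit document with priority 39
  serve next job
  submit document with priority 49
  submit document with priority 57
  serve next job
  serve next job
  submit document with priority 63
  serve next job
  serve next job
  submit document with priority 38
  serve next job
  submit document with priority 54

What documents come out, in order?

74, 72, 52, 53, 51, 57, 49, 63, 39, 38

insert 51 → {51}
insert 74 → {74, 51}
insert 72 → {74, 72, 51}
serve next job → 74; now {72, 51}
serve next job → 72; now {51}
insert 52 → {52, 51}
serve next job → 52; now {51}
insert 53 → {53, 51}
serve next job → 53; now {51}
insert 39 → {51, 39}
serve next job → 51; now {39}
insert 49 → {49, 39}
insert 57 → {57, 49, 39}
serve next job → 57; now {49, 39}
serve next job → 49; now {39}
insert 63 → {63, 39}
serve next job → 63; now {39}
serve next job → 39; now {}
insert 38 → {38}
serve next job → 38; now {}
insert 54 → {54}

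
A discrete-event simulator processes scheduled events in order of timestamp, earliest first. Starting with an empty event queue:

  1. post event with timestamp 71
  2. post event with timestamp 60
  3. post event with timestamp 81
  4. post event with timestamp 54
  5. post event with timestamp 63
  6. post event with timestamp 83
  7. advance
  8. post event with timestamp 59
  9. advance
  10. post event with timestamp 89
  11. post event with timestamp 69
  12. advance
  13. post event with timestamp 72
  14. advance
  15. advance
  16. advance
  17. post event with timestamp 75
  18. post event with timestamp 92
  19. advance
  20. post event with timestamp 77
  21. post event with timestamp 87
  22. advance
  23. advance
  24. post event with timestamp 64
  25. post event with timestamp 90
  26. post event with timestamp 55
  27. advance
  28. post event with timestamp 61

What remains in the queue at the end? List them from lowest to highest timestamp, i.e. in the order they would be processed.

insert 71 → {71}
insert 60 → {60, 71}
insert 81 → {60, 71, 81}
insert 54 → {54, 60, 71, 81}
insert 63 → {54, 60, 63, 71, 81}
insert 83 → {54, 60, 63, 71, 81, 83}
advance → 54; now {60, 63, 71, 81, 83}
insert 59 → {59, 60, 63, 71, 81, 83}
advance → 59; now {60, 63, 71, 81, 83}
insert 89 → {60, 63, 71, 81, 83, 89}
insert 69 → {60, 63, 69, 71, 81, 83, 89}
advance → 60; now {63, 69, 71, 81, 83, 89}
insert 72 → {63, 69, 71, 72, 81, 83, 89}
advance → 63; now {69, 71, 72, 81, 83, 89}
advance → 69; now {71, 72, 81, 83, 89}
advance → 71; now {72, 81, 83, 89}
insert 75 → {72, 75, 81, 83, 89}
insert 92 → {72, 75, 81, 83, 89, 92}
advance → 72; now {75, 81, 83, 89, 92}
insert 77 → {75, 77, 81, 83, 89, 92}
insert 87 → {75, 77, 81, 83, 87, 89, 92}
advance → 75; now {77, 81, 83, 87, 89, 92}
advance → 77; now {81, 83, 87, 89, 92}
insert 64 → {64, 81, 83, 87, 89, 92}
insert 90 → {64, 81, 83, 87, 89, 90, 92}
insert 55 → {55, 64, 81, 83, 87, 89, 90, 92}
advance → 55; now {64, 81, 83, 87, 89, 90, 92}
insert 61 → {61, 64, 81, 83, 87, 89, 90, 92}

61, 64, 81, 83, 87, 89, 90, 92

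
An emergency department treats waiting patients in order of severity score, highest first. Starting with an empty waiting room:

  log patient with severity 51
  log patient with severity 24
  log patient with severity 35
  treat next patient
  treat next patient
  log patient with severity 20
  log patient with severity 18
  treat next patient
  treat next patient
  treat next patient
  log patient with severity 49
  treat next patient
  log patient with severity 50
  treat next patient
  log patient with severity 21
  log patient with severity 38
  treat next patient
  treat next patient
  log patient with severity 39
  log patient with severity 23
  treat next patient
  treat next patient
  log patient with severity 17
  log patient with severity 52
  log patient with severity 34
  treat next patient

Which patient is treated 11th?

insert 51 → {51}
insert 24 → {51, 24}
insert 35 → {51, 35, 24}
treat next patient → 51; now {35, 24}
treat next patient → 35; now {24}
insert 20 → {24, 20}
insert 18 → {24, 20, 18}
treat next patient → 24; now {20, 18}
treat next patient → 20; now {18}
treat next patient → 18; now {}
insert 49 → {49}
treat next patient → 49; now {}
insert 50 → {50}
treat next patient → 50; now {}
insert 21 → {21}
insert 38 → {38, 21}
treat next patient → 38; now {21}
treat next patient → 21; now {}
insert 39 → {39}
insert 23 → {39, 23}
treat next patient → 39; now {23}
treat next patient → 23; now {}
insert 17 → {17}
insert 52 → {52, 17}
insert 34 → {52, 34, 17}
treat next patient → 52; now {34, 17}

23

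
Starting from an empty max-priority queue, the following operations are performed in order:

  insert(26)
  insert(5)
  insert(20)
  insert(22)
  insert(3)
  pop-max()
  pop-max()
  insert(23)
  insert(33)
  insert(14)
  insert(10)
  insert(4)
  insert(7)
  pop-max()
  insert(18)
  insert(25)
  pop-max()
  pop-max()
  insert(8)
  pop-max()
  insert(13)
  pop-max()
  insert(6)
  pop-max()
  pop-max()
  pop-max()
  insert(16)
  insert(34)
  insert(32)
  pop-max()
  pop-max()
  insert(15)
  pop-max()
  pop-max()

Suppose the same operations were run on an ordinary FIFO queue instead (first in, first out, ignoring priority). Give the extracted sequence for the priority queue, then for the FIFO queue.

insert 26 → {26}
insert 5 → {26, 5}
insert 20 → {26, 20, 5}
insert 22 → {26, 22, 20, 5}
insert 3 → {26, 22, 20, 5, 3}
pop-max → 26; now {22, 20, 5, 3}
pop-max → 22; now {20, 5, 3}
insert 23 → {23, 20, 5, 3}
insert 33 → {33, 23, 20, 5, 3}
insert 14 → {33, 23, 20, 14, 5, 3}
insert 10 → {33, 23, 20, 14, 10, 5, 3}
insert 4 → {33, 23, 20, 14, 10, 5, 4, 3}
insert 7 → {33, 23, 20, 14, 10, 7, 5, 4, 3}
pop-max → 33; now {23, 20, 14, 10, 7, 5, 4, 3}
insert 18 → {23, 20, 18, 14, 10, 7, 5, 4, 3}
insert 25 → {25, 23, 20, 18, 14, 10, 7, 5, 4, 3}
pop-max → 25; now {23, 20, 18, 14, 10, 7, 5, 4, 3}
pop-max → 23; now {20, 18, 14, 10, 7, 5, 4, 3}
insert 8 → {20, 18, 14, 10, 8, 7, 5, 4, 3}
pop-max → 20; now {18, 14, 10, 8, 7, 5, 4, 3}
insert 13 → {18, 14, 13, 10, 8, 7, 5, 4, 3}
pop-max → 18; now {14, 13, 10, 8, 7, 5, 4, 3}
insert 6 → {14, 13, 10, 8, 7, 6, 5, 4, 3}
pop-max → 14; now {13, 10, 8, 7, 6, 5, 4, 3}
pop-max → 13; now {10, 8, 7, 6, 5, 4, 3}
pop-max → 10; now {8, 7, 6, 5, 4, 3}
insert 16 → {16, 8, 7, 6, 5, 4, 3}
insert 34 → {34, 16, 8, 7, 6, 5, 4, 3}
insert 32 → {34, 32, 16, 8, 7, 6, 5, 4, 3}
pop-max → 34; now {32, 16, 8, 7, 6, 5, 4, 3}
pop-max → 32; now {16, 8, 7, 6, 5, 4, 3}
insert 15 → {16, 15, 8, 7, 6, 5, 4, 3}
pop-max → 16; now {15, 8, 7, 6, 5, 4, 3}
pop-max → 15; now {8, 7, 6, 5, 4, 3}

priority queue: 26, 22, 33, 25, 23, 20, 18, 14, 13, 10, 34, 32, 16, 15; FIFO queue: 26 → 5 → 20 → 22 → 3 → 23 → 33 → 14 → 10 → 4 → 7 → 18 → 25 → 8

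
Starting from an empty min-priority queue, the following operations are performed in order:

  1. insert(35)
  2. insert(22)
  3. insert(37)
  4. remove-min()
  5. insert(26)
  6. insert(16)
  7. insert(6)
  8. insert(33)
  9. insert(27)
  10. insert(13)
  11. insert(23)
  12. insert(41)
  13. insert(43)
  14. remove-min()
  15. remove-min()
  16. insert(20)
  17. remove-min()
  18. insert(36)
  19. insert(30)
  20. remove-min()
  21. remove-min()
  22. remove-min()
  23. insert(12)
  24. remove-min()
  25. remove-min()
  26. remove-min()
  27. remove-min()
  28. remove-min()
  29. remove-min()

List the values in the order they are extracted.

insert 35 → {35}
insert 22 → {22, 35}
insert 37 → {22, 35, 37}
remove-min → 22; now {35, 37}
insert 26 → {26, 35, 37}
insert 16 → {16, 26, 35, 37}
insert 6 → {6, 16, 26, 35, 37}
insert 33 → {6, 16, 26, 33, 35, 37}
insert 27 → {6, 16, 26, 27, 33, 35, 37}
insert 13 → {6, 13, 16, 26, 27, 33, 35, 37}
insert 23 → {6, 13, 16, 23, 26, 27, 33, 35, 37}
insert 41 → {6, 13, 16, 23, 26, 27, 33, 35, 37, 41}
insert 43 → {6, 13, 16, 23, 26, 27, 33, 35, 37, 41, 43}
remove-min → 6; now {13, 16, 23, 26, 27, 33, 35, 37, 41, 43}
remove-min → 13; now {16, 23, 26, 27, 33, 35, 37, 41, 43}
insert 20 → {16, 20, 23, 26, 27, 33, 35, 37, 41, 43}
remove-min → 16; now {20, 23, 26, 27, 33, 35, 37, 41, 43}
insert 36 → {20, 23, 26, 27, 33, 35, 36, 37, 41, 43}
insert 30 → {20, 23, 26, 27, 30, 33, 35, 36, 37, 41, 43}
remove-min → 20; now {23, 26, 27, 30, 33, 35, 36, 37, 41, 43}
remove-min → 23; now {26, 27, 30, 33, 35, 36, 37, 41, 43}
remove-min → 26; now {27, 30, 33, 35, 36, 37, 41, 43}
insert 12 → {12, 27, 30, 33, 35, 36, 37, 41, 43}
remove-min → 12; now {27, 30, 33, 35, 36, 37, 41, 43}
remove-min → 27; now {30, 33, 35, 36, 37, 41, 43}
remove-min → 30; now {33, 35, 36, 37, 41, 43}
remove-min → 33; now {35, 36, 37, 41, 43}
remove-min → 35; now {36, 37, 41, 43}
remove-min → 36; now {37, 41, 43}

22, 6, 13, 16, 20, 23, 26, 12, 27, 30, 33, 35, 36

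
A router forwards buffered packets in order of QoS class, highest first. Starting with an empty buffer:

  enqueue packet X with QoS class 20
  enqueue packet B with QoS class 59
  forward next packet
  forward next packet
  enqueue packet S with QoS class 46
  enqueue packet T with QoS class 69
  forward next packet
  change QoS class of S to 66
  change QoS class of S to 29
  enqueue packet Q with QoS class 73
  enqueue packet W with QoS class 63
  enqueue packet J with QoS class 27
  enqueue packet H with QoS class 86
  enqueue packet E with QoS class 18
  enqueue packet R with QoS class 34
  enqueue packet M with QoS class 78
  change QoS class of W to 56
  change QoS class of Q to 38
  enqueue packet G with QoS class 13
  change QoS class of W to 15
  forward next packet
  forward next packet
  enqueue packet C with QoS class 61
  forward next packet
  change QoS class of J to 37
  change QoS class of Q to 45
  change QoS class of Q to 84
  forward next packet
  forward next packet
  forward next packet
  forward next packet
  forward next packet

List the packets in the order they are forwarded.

[B, X, T, H, M, C, Q, J, R, S, E]

add X (QoS class 20) → {X:20}
add B (QoS class 59) → {B:59, X:20}
forward next packet → B; now {X:20}
forward next packet → X; now {}
add S (QoS class 46) → {S:46}
add T (QoS class 69) → {T:69, S:46}
forward next packet → T; now {S:46}
update S to QoS class 66 → {S:66}
update S to QoS class 29 → {S:29}
add Q (QoS class 73) → {Q:73, S:29}
add W (QoS class 63) → {Q:73, W:63, S:29}
add J (QoS class 27) → {Q:73, W:63, S:29, J:27}
add H (QoS class 86) → {H:86, Q:73, W:63, S:29, J:27}
add E (QoS class 18) → {H:86, Q:73, W:63, S:29, J:27, E:18}
add R (QoS class 34) → {H:86, Q:73, W:63, R:34, S:29, J:27, E:18}
add M (QoS class 78) → {H:86, M:78, Q:73, W:63, R:34, S:29, J:27, E:18}
update W to QoS class 56 → {H:86, M:78, Q:73, W:56, R:34, S:29, J:27, E:18}
update Q to QoS class 38 → {H:86, M:78, W:56, Q:38, R:34, S:29, J:27, E:18}
add G (QoS class 13) → {H:86, M:78, W:56, Q:38, R:34, S:29, J:27, E:18, G:13}
update W to QoS class 15 → {H:86, M:78, Q:38, R:34, S:29, J:27, E:18, W:15, G:13}
forward next packet → H; now {M:78, Q:38, R:34, S:29, J:27, E:18, W:15, G:13}
forward next packet → M; now {Q:38, R:34, S:29, J:27, E:18, W:15, G:13}
add C (QoS class 61) → {C:61, Q:38, R:34, S:29, J:27, E:18, W:15, G:13}
forward next packet → C; now {Q:38, R:34, S:29, J:27, E:18, W:15, G:13}
update J to QoS class 37 → {Q:38, J:37, R:34, S:29, E:18, W:15, G:13}
update Q to QoS class 45 → {Q:45, J:37, R:34, S:29, E:18, W:15, G:13}
update Q to QoS class 84 → {Q:84, J:37, R:34, S:29, E:18, W:15, G:13}
forward next packet → Q; now {J:37, R:34, S:29, E:18, W:15, G:13}
forward next packet → J; now {R:34, S:29, E:18, W:15, G:13}
forward next packet → R; now {S:29, E:18, W:15, G:13}
forward next packet → S; now {E:18, W:15, G:13}
forward next packet → E; now {W:15, G:13}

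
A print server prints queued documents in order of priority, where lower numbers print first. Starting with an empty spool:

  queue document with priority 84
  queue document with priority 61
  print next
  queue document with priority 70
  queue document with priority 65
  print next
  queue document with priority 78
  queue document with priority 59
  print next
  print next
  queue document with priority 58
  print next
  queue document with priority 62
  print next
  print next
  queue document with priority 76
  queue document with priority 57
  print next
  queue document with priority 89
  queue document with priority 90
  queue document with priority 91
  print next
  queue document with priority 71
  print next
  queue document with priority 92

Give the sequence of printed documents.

61 → 65 → 59 → 70 → 58 → 62 → 78 → 57 → 76 → 71

insert 84 → {84}
insert 61 → {61, 84}
print next → 61; now {84}
insert 70 → {70, 84}
insert 65 → {65, 70, 84}
print next → 65; now {70, 84}
insert 78 → {70, 78, 84}
insert 59 → {59, 70, 78, 84}
print next → 59; now {70, 78, 84}
print next → 70; now {78, 84}
insert 58 → {58, 78, 84}
print next → 58; now {78, 84}
insert 62 → {62, 78, 84}
print next → 62; now {78, 84}
print next → 78; now {84}
insert 76 → {76, 84}
insert 57 → {57, 76, 84}
print next → 57; now {76, 84}
insert 89 → {76, 84, 89}
insert 90 → {76, 84, 89, 90}
insert 91 → {76, 84, 89, 90, 91}
print next → 76; now {84, 89, 90, 91}
insert 71 → {71, 84, 89, 90, 91}
print next → 71; now {84, 89, 90, 91}
insert 92 → {84, 89, 90, 91, 92}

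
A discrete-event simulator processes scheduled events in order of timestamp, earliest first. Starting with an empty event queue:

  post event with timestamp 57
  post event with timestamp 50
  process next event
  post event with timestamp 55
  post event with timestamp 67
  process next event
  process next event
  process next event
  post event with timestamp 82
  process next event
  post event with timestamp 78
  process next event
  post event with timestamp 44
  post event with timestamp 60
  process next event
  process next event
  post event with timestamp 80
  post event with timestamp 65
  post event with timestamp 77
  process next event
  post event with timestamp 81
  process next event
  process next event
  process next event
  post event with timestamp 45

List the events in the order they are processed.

[50, 55, 57, 67, 82, 78, 44, 60, 65, 77, 80, 81]

insert 57 → {57}
insert 50 → {50, 57}
process next event → 50; now {57}
insert 55 → {55, 57}
insert 67 → {55, 57, 67}
process next event → 55; now {57, 67}
process next event → 57; now {67}
process next event → 67; now {}
insert 82 → {82}
process next event → 82; now {}
insert 78 → {78}
process next event → 78; now {}
insert 44 → {44}
insert 60 → {44, 60}
process next event → 44; now {60}
process next event → 60; now {}
insert 80 → {80}
insert 65 → {65, 80}
insert 77 → {65, 77, 80}
process next event → 65; now {77, 80}
insert 81 → {77, 80, 81}
process next event → 77; now {80, 81}
process next event → 80; now {81}
process next event → 81; now {}
insert 45 → {45}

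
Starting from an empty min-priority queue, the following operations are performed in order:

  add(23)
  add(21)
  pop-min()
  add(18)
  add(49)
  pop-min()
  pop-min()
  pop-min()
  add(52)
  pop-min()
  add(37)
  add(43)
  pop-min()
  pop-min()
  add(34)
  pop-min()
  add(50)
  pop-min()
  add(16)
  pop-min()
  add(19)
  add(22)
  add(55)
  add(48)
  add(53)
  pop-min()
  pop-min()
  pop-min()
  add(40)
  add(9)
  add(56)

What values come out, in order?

[21, 18, 23, 49, 52, 37, 43, 34, 50, 16, 19, 22, 48]

insert 23 → {23}
insert 21 → {21, 23}
pop-min → 21; now {23}
insert 18 → {18, 23}
insert 49 → {18, 23, 49}
pop-min → 18; now {23, 49}
pop-min → 23; now {49}
pop-min → 49; now {}
insert 52 → {52}
pop-min → 52; now {}
insert 37 → {37}
insert 43 → {37, 43}
pop-min → 37; now {43}
pop-min → 43; now {}
insert 34 → {34}
pop-min → 34; now {}
insert 50 → {50}
pop-min → 50; now {}
insert 16 → {16}
pop-min → 16; now {}
insert 19 → {19}
insert 22 → {19, 22}
insert 55 → {19, 22, 55}
insert 48 → {19, 22, 48, 55}
insert 53 → {19, 22, 48, 53, 55}
pop-min → 19; now {22, 48, 53, 55}
pop-min → 22; now {48, 53, 55}
pop-min → 48; now {53, 55}
insert 40 → {40, 53, 55}
insert 9 → {9, 40, 53, 55}
insert 56 → {9, 40, 53, 55, 56}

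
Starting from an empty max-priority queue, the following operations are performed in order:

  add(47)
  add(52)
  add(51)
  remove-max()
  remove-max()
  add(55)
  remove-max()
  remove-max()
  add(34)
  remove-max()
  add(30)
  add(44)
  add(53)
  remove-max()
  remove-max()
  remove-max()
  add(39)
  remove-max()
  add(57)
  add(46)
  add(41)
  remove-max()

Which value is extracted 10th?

57

insert 47 → {47}
insert 52 → {52, 47}
insert 51 → {52, 51, 47}
remove-max → 52; now {51, 47}
remove-max → 51; now {47}
insert 55 → {55, 47}
remove-max → 55; now {47}
remove-max → 47; now {}
insert 34 → {34}
remove-max → 34; now {}
insert 30 → {30}
insert 44 → {44, 30}
insert 53 → {53, 44, 30}
remove-max → 53; now {44, 30}
remove-max → 44; now {30}
remove-max → 30; now {}
insert 39 → {39}
remove-max → 39; now {}
insert 57 → {57}
insert 46 → {57, 46}
insert 41 → {57, 46, 41}
remove-max → 57; now {46, 41}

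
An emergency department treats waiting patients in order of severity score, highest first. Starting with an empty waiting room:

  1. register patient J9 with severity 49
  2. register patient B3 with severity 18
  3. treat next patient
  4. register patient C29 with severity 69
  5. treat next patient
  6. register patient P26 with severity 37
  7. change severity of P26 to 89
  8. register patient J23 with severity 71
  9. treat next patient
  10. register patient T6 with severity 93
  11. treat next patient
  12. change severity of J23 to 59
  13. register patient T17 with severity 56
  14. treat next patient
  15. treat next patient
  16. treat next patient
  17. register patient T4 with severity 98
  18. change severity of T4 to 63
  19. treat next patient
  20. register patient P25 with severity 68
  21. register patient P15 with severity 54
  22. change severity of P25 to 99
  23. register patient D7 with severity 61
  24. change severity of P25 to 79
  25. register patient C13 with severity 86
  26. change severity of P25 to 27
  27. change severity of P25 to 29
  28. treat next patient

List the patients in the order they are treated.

J9 → C29 → P26 → T6 → J23 → T17 → B3 → T4 → C13

add J9 (severity 49) → {J9:49}
add B3 (severity 18) → {J9:49, B3:18}
treat next patient → J9; now {B3:18}
add C29 (severity 69) → {C29:69, B3:18}
treat next patient → C29; now {B3:18}
add P26 (severity 37) → {P26:37, B3:18}
update P26 to severity 89 → {P26:89, B3:18}
add J23 (severity 71) → {P26:89, J23:71, B3:18}
treat next patient → P26; now {J23:71, B3:18}
add T6 (severity 93) → {T6:93, J23:71, B3:18}
treat next patient → T6; now {J23:71, B3:18}
update J23 to severity 59 → {J23:59, B3:18}
add T17 (severity 56) → {J23:59, T17:56, B3:18}
treat next patient → J23; now {T17:56, B3:18}
treat next patient → T17; now {B3:18}
treat next patient → B3; now {}
add T4 (severity 98) → {T4:98}
update T4 to severity 63 → {T4:63}
treat next patient → T4; now {}
add P25 (severity 68) → {P25:68}
add P15 (severity 54) → {P25:68, P15:54}
update P25 to severity 99 → {P25:99, P15:54}
add D7 (severity 61) → {P25:99, D7:61, P15:54}
update P25 to severity 79 → {P25:79, D7:61, P15:54}
add C13 (severity 86) → {C13:86, P25:79, D7:61, P15:54}
update P25 to severity 27 → {C13:86, D7:61, P15:54, P25:27}
update P25 to severity 29 → {C13:86, D7:61, P15:54, P25:29}
treat next patient → C13; now {D7:61, P15:54, P25:29}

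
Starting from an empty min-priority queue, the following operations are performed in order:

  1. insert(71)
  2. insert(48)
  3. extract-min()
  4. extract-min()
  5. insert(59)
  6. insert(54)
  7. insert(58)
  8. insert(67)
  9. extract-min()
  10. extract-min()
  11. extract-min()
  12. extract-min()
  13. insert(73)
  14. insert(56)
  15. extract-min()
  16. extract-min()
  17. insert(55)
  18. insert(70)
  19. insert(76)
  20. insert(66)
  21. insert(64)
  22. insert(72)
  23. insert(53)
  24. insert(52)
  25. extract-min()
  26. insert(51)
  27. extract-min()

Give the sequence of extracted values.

insert 71 → {71}
insert 48 → {48, 71}
extract-min → 48; now {71}
extract-min → 71; now {}
insert 59 → {59}
insert 54 → {54, 59}
insert 58 → {54, 58, 59}
insert 67 → {54, 58, 59, 67}
extract-min → 54; now {58, 59, 67}
extract-min → 58; now {59, 67}
extract-min → 59; now {67}
extract-min → 67; now {}
insert 73 → {73}
insert 56 → {56, 73}
extract-min → 56; now {73}
extract-min → 73; now {}
insert 55 → {55}
insert 70 → {55, 70}
insert 76 → {55, 70, 76}
insert 66 → {55, 66, 70, 76}
insert 64 → {55, 64, 66, 70, 76}
insert 72 → {55, 64, 66, 70, 72, 76}
insert 53 → {53, 55, 64, 66, 70, 72, 76}
insert 52 → {52, 53, 55, 64, 66, 70, 72, 76}
extract-min → 52; now {53, 55, 64, 66, 70, 72, 76}
insert 51 → {51, 53, 55, 64, 66, 70, 72, 76}
extract-min → 51; now {53, 55, 64, 66, 70, 72, 76}

48 → 71 → 54 → 58 → 59 → 67 → 56 → 73 → 52 → 51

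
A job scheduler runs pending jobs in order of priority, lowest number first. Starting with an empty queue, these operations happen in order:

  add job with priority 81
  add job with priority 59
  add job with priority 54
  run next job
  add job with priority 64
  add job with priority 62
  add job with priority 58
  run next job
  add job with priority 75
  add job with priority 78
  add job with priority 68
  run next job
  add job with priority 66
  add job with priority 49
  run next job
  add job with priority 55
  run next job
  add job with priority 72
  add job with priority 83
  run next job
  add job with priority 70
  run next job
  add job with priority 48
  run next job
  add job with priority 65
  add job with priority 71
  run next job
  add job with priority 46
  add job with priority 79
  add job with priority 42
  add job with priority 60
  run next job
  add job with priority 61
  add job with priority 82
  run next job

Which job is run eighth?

insert 81 → {81}
insert 59 → {59, 81}
insert 54 → {54, 59, 81}
run next job → 54; now {59, 81}
insert 64 → {59, 64, 81}
insert 62 → {59, 62, 64, 81}
insert 58 → {58, 59, 62, 64, 81}
run next job → 58; now {59, 62, 64, 81}
insert 75 → {59, 62, 64, 75, 81}
insert 78 → {59, 62, 64, 75, 78, 81}
insert 68 → {59, 62, 64, 68, 75, 78, 81}
run next job → 59; now {62, 64, 68, 75, 78, 81}
insert 66 → {62, 64, 66, 68, 75, 78, 81}
insert 49 → {49, 62, 64, 66, 68, 75, 78, 81}
run next job → 49; now {62, 64, 66, 68, 75, 78, 81}
insert 55 → {55, 62, 64, 66, 68, 75, 78, 81}
run next job → 55; now {62, 64, 66, 68, 75, 78, 81}
insert 72 → {62, 64, 66, 68, 72, 75, 78, 81}
insert 83 → {62, 64, 66, 68, 72, 75, 78, 81, 83}
run next job → 62; now {64, 66, 68, 72, 75, 78, 81, 83}
insert 70 → {64, 66, 68, 70, 72, 75, 78, 81, 83}
run next job → 64; now {66, 68, 70, 72, 75, 78, 81, 83}
insert 48 → {48, 66, 68, 70, 72, 75, 78, 81, 83}
run next job → 48; now {66, 68, 70, 72, 75, 78, 81, 83}
insert 65 → {65, 66, 68, 70, 72, 75, 78, 81, 83}
insert 71 → {65, 66, 68, 70, 71, 72, 75, 78, 81, 83}
run next job → 65; now {66, 68, 70, 71, 72, 75, 78, 81, 83}
insert 46 → {46, 66, 68, 70, 71, 72, 75, 78, 81, 83}
insert 79 → {46, 66, 68, 70, 71, 72, 75, 78, 79, 81, 83}
insert 42 → {42, 46, 66, 68, 70, 71, 72, 75, 78, 79, 81, 83}
insert 60 → {42, 46, 60, 66, 68, 70, 71, 72, 75, 78, 79, 81, 83}
run next job → 42; now {46, 60, 66, 68, 70, 71, 72, 75, 78, 79, 81, 83}
insert 61 → {46, 60, 61, 66, 68, 70, 71, 72, 75, 78, 79, 81, 83}
insert 82 → {46, 60, 61, 66, 68, 70, 71, 72, 75, 78, 79, 81, 82, 83}
run next job → 46; now {60, 61, 66, 68, 70, 71, 72, 75, 78, 79, 81, 82, 83}

48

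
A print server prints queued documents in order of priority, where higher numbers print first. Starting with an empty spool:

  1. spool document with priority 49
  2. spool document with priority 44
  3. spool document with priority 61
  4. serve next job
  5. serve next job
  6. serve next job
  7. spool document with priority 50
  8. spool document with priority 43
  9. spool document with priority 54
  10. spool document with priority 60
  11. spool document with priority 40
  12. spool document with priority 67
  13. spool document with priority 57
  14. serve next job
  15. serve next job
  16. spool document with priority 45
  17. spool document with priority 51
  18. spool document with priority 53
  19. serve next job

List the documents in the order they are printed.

insert 49 → {49}
insert 44 → {49, 44}
insert 61 → {61, 49, 44}
serve next job → 61; now {49, 44}
serve next job → 49; now {44}
serve next job → 44; now {}
insert 50 → {50}
insert 43 → {50, 43}
insert 54 → {54, 50, 43}
insert 60 → {60, 54, 50, 43}
insert 40 → {60, 54, 50, 43, 40}
insert 67 → {67, 60, 54, 50, 43, 40}
insert 57 → {67, 60, 57, 54, 50, 43, 40}
serve next job → 67; now {60, 57, 54, 50, 43, 40}
serve next job → 60; now {57, 54, 50, 43, 40}
insert 45 → {57, 54, 50, 45, 43, 40}
insert 51 → {57, 54, 51, 50, 45, 43, 40}
insert 53 → {57, 54, 53, 51, 50, 45, 43, 40}
serve next job → 57; now {54, 53, 51, 50, 45, 43, 40}

[61, 49, 44, 67, 60, 57]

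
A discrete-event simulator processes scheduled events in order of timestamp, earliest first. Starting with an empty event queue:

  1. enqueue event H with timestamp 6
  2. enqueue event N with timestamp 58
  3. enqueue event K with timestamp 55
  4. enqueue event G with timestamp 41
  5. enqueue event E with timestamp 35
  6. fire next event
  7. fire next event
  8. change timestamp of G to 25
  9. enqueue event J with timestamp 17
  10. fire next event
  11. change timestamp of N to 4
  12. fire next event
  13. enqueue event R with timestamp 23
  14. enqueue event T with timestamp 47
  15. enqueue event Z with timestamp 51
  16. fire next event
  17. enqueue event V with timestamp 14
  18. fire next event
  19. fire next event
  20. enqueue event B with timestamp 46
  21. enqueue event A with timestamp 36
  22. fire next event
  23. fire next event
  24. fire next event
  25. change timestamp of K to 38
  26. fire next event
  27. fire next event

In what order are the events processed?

add H (timestamp 6) → {H:6}
add N (timestamp 58) → {H:6, N:58}
add K (timestamp 55) → {H:6, K:55, N:58}
add G (timestamp 41) → {H:6, G:41, K:55, N:58}
add E (timestamp 35) → {H:6, E:35, G:41, K:55, N:58}
fire next event → H; now {E:35, G:41, K:55, N:58}
fire next event → E; now {G:41, K:55, N:58}
update G to timestamp 25 → {G:25, K:55, N:58}
add J (timestamp 17) → {J:17, G:25, K:55, N:58}
fire next event → J; now {G:25, K:55, N:58}
update N to timestamp 4 → {N:4, G:25, K:55}
fire next event → N; now {G:25, K:55}
add R (timestamp 23) → {R:23, G:25, K:55}
add T (timestamp 47) → {R:23, G:25, T:47, K:55}
add Z (timestamp 51) → {R:23, G:25, T:47, Z:51, K:55}
fire next event → R; now {G:25, T:47, Z:51, K:55}
add V (timestamp 14) → {V:14, G:25, T:47, Z:51, K:55}
fire next event → V; now {G:25, T:47, Z:51, K:55}
fire next event → G; now {T:47, Z:51, K:55}
add B (timestamp 46) → {B:46, T:47, Z:51, K:55}
add A (timestamp 36) → {A:36, B:46, T:47, Z:51, K:55}
fire next event → A; now {B:46, T:47, Z:51, K:55}
fire next event → B; now {T:47, Z:51, K:55}
fire next event → T; now {Z:51, K:55}
update K to timestamp 38 → {K:38, Z:51}
fire next event → K; now {Z:51}
fire next event → Z; now {}

H, E, J, N, R, V, G, A, B, T, K, Z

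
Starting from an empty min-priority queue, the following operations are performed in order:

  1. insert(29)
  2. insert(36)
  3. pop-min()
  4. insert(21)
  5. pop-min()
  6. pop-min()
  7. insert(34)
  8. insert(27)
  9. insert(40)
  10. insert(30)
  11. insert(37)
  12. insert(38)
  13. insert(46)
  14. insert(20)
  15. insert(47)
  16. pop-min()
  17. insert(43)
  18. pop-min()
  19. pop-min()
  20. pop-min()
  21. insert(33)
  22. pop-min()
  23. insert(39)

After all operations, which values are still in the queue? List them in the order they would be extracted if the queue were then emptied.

[37, 38, 39, 40, 43, 46, 47]

insert 29 → {29}
insert 36 → {29, 36}
pop-min → 29; now {36}
insert 21 → {21, 36}
pop-min → 21; now {36}
pop-min → 36; now {}
insert 34 → {34}
insert 27 → {27, 34}
insert 40 → {27, 34, 40}
insert 30 → {27, 30, 34, 40}
insert 37 → {27, 30, 34, 37, 40}
insert 38 → {27, 30, 34, 37, 38, 40}
insert 46 → {27, 30, 34, 37, 38, 40, 46}
insert 20 → {20, 27, 30, 34, 37, 38, 40, 46}
insert 47 → {20, 27, 30, 34, 37, 38, 40, 46, 47}
pop-min → 20; now {27, 30, 34, 37, 38, 40, 46, 47}
insert 43 → {27, 30, 34, 37, 38, 40, 43, 46, 47}
pop-min → 27; now {30, 34, 37, 38, 40, 43, 46, 47}
pop-min → 30; now {34, 37, 38, 40, 43, 46, 47}
pop-min → 34; now {37, 38, 40, 43, 46, 47}
insert 33 → {33, 37, 38, 40, 43, 46, 47}
pop-min → 33; now {37, 38, 40, 43, 46, 47}
insert 39 → {37, 38, 39, 40, 43, 46, 47}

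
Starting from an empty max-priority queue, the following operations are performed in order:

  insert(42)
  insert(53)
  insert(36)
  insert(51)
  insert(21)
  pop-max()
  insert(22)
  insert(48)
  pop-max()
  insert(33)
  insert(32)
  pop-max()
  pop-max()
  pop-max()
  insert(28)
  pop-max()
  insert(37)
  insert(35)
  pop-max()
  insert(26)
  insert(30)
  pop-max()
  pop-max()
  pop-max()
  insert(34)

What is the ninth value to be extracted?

insert 42 → {42}
insert 53 → {53, 42}
insert 36 → {53, 42, 36}
insert 51 → {53, 51, 42, 36}
insert 21 → {53, 51, 42, 36, 21}
pop-max → 53; now {51, 42, 36, 21}
insert 22 → {51, 42, 36, 22, 21}
insert 48 → {51, 48, 42, 36, 22, 21}
pop-max → 51; now {48, 42, 36, 22, 21}
insert 33 → {48, 42, 36, 33, 22, 21}
insert 32 → {48, 42, 36, 33, 32, 22, 21}
pop-max → 48; now {42, 36, 33, 32, 22, 21}
pop-max → 42; now {36, 33, 32, 22, 21}
pop-max → 36; now {33, 32, 22, 21}
insert 28 → {33, 32, 28, 22, 21}
pop-max → 33; now {32, 28, 22, 21}
insert 37 → {37, 32, 28, 22, 21}
insert 35 → {37, 35, 32, 28, 22, 21}
pop-max → 37; now {35, 32, 28, 22, 21}
insert 26 → {35, 32, 28, 26, 22, 21}
insert 30 → {35, 32, 30, 28, 26, 22, 21}
pop-max → 35; now {32, 30, 28, 26, 22, 21}
pop-max → 32; now {30, 28, 26, 22, 21}
pop-max → 30; now {28, 26, 22, 21}
insert 34 → {34, 28, 26, 22, 21}

32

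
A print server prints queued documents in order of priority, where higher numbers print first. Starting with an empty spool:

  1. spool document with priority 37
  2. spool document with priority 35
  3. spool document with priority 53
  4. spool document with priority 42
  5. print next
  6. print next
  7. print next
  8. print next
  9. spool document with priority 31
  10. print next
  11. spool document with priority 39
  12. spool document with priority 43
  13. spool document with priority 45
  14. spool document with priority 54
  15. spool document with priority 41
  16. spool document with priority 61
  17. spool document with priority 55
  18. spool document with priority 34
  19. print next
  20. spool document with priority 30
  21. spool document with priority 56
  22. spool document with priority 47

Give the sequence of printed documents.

insert 37 → {37}
insert 35 → {37, 35}
insert 53 → {53, 37, 35}
insert 42 → {53, 42, 37, 35}
print next → 53; now {42, 37, 35}
print next → 42; now {37, 35}
print next → 37; now {35}
print next → 35; now {}
insert 31 → {31}
print next → 31; now {}
insert 39 → {39}
insert 43 → {43, 39}
insert 45 → {45, 43, 39}
insert 54 → {54, 45, 43, 39}
insert 41 → {54, 45, 43, 41, 39}
insert 61 → {61, 54, 45, 43, 41, 39}
insert 55 → {61, 55, 54, 45, 43, 41, 39}
insert 34 → {61, 55, 54, 45, 43, 41, 39, 34}
print next → 61; now {55, 54, 45, 43, 41, 39, 34}
insert 30 → {55, 54, 45, 43, 41, 39, 34, 30}
insert 56 → {56, 55, 54, 45, 43, 41, 39, 34, 30}
insert 47 → {56, 55, 54, 47, 45, 43, 41, 39, 34, 30}

53 → 42 → 37 → 35 → 31 → 61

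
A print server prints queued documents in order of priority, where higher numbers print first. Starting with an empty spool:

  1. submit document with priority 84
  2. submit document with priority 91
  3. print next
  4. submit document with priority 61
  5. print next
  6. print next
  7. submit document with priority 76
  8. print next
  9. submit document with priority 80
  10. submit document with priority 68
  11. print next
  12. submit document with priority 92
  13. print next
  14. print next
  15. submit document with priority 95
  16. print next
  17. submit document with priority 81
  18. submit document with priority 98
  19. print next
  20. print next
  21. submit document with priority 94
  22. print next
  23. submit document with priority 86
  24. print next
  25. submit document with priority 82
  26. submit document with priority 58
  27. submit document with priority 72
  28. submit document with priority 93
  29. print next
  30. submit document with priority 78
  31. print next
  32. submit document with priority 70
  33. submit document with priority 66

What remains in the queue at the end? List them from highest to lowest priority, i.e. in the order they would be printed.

insert 84 → {84}
insert 91 → {91, 84}
print next → 91; now {84}
insert 61 → {84, 61}
print next → 84; now {61}
print next → 61; now {}
insert 76 → {76}
print next → 76; now {}
insert 80 → {80}
insert 68 → {80, 68}
print next → 80; now {68}
insert 92 → {92, 68}
print next → 92; now {68}
print next → 68; now {}
insert 95 → {95}
print next → 95; now {}
insert 81 → {81}
insert 98 → {98, 81}
print next → 98; now {81}
print next → 81; now {}
insert 94 → {94}
print next → 94; now {}
insert 86 → {86}
print next → 86; now {}
insert 82 → {82}
insert 58 → {82, 58}
insert 72 → {82, 72, 58}
insert 93 → {93, 82, 72, 58}
print next → 93; now {82, 72, 58}
insert 78 → {82, 78, 72, 58}
print next → 82; now {78, 72, 58}
insert 70 → {78, 72, 70, 58}
insert 66 → {78, 72, 70, 66, 58}

78, 72, 70, 66, 58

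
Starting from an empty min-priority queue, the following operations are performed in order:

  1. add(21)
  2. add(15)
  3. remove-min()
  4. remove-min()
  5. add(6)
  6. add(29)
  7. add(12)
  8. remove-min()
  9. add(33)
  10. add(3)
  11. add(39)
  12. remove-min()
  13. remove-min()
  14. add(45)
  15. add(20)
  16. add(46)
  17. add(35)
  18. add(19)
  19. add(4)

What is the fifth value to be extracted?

insert 21 → {21}
insert 15 → {15, 21}
remove-min → 15; now {21}
remove-min → 21; now {}
insert 6 → {6}
insert 29 → {6, 29}
insert 12 → {6, 12, 29}
remove-min → 6; now {12, 29}
insert 33 → {12, 29, 33}
insert 3 → {3, 12, 29, 33}
insert 39 → {3, 12, 29, 33, 39}
remove-min → 3; now {12, 29, 33, 39}
remove-min → 12; now {29, 33, 39}
insert 45 → {29, 33, 39, 45}
insert 20 → {20, 29, 33, 39, 45}
insert 46 → {20, 29, 33, 39, 45, 46}
insert 35 → {20, 29, 33, 35, 39, 45, 46}
insert 19 → {19, 20, 29, 33, 35, 39, 45, 46}
insert 4 → {4, 19, 20, 29, 33, 35, 39, 45, 46}

12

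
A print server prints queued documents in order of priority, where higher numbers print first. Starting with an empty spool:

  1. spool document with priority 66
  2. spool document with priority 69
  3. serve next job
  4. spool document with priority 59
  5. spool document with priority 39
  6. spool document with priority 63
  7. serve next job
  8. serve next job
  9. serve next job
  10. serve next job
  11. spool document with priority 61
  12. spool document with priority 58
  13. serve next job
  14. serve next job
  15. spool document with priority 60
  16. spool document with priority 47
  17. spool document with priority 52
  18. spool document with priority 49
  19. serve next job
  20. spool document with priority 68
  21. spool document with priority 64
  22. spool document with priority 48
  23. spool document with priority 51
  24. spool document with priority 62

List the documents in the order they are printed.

insert 66 → {66}
insert 69 → {69, 66}
serve next job → 69; now {66}
insert 59 → {66, 59}
insert 39 → {66, 59, 39}
insert 63 → {66, 63, 59, 39}
serve next job → 66; now {63, 59, 39}
serve next job → 63; now {59, 39}
serve next job → 59; now {39}
serve next job → 39; now {}
insert 61 → {61}
insert 58 → {61, 58}
serve next job → 61; now {58}
serve next job → 58; now {}
insert 60 → {60}
insert 47 → {60, 47}
insert 52 → {60, 52, 47}
insert 49 → {60, 52, 49, 47}
serve next job → 60; now {52, 49, 47}
insert 68 → {68, 52, 49, 47}
insert 64 → {68, 64, 52, 49, 47}
insert 48 → {68, 64, 52, 49, 48, 47}
insert 51 → {68, 64, 52, 51, 49, 48, 47}
insert 62 → {68, 64, 62, 52, 51, 49, 48, 47}

[69, 66, 63, 59, 39, 61, 58, 60]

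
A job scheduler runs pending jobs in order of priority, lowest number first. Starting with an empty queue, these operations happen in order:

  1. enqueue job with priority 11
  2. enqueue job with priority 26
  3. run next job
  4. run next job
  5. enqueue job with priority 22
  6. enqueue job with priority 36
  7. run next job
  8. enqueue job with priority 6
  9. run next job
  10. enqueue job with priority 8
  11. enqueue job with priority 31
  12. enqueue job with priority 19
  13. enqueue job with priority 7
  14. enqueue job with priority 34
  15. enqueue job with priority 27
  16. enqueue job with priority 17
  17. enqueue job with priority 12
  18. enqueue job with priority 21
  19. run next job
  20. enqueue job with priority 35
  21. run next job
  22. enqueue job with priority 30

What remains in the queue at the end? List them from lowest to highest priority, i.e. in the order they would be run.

insert 11 → {11}
insert 26 → {11, 26}
run next job → 11; now {26}
run next job → 26; now {}
insert 22 → {22}
insert 36 → {22, 36}
run next job → 22; now {36}
insert 6 → {6, 36}
run next job → 6; now {36}
insert 8 → {8, 36}
insert 31 → {8, 31, 36}
insert 19 → {8, 19, 31, 36}
insert 7 → {7, 8, 19, 31, 36}
insert 34 → {7, 8, 19, 31, 34, 36}
insert 27 → {7, 8, 19, 27, 31, 34, 36}
insert 17 → {7, 8, 17, 19, 27, 31, 34, 36}
insert 12 → {7, 8, 12, 17, 19, 27, 31, 34, 36}
insert 21 → {7, 8, 12, 17, 19, 21, 27, 31, 34, 36}
run next job → 7; now {8, 12, 17, 19, 21, 27, 31, 34, 36}
insert 35 → {8, 12, 17, 19, 21, 27, 31, 34, 35, 36}
run next job → 8; now {12, 17, 19, 21, 27, 31, 34, 35, 36}
insert 30 → {12, 17, 19, 21, 27, 30, 31, 34, 35, 36}

12, 17, 19, 21, 27, 30, 31, 34, 35, 36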